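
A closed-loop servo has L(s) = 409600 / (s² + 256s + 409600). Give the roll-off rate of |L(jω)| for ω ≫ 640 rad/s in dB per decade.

With 0 zeros and 2 poles, the high-frequency asymptotic slope is 20 × (0 − 2) = -40 dB/decade.

-40 dB/decade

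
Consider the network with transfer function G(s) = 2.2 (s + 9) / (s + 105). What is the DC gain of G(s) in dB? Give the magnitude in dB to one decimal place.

G(0) = 2.2 × 9 / 105 = 0.18857
20 log₁₀(0.18857) = -14.49 dB

-14.5 dB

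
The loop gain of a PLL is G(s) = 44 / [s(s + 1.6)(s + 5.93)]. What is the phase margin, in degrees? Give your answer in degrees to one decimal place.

11.8°

Gain crossover: |G(jω)| = 1 at ω ≈ 2.39 rad/s.
∠G(j2.39) = −90° − arctan(2.39/1.6) − arctan(2.39/5.93) ≈ -168.18°
PM = 180° + (-168.18°) = 11.82°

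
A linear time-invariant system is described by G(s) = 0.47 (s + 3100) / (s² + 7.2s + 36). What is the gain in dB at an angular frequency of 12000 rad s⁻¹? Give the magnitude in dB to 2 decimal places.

|j12000 + 3100| = √(12000² + 3100²) = 1.239e+04
|(j12000)² + 7.2(j12000) + 36| = |-1.44e+08 + j86400| = 1.44e+08
|G(j12000)| = 0.47 × 1.239e+04 / 1.44e+08 = 4.0452e-05
20 log₁₀(4.0452e-05) = -87.861 dB

-87.86 dB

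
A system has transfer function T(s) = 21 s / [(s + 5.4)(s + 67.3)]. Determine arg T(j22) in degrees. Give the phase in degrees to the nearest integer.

-4°

∠(j22) = 90.00°
∠(j22 + 5.4) = arctan(22/5.4) = 76.21°
∠(j22 + 67.3) = arctan(22/67.3) = 18.10°
∠T(j22) = 90.00° − (76.21° + 18.10°) = -4.31°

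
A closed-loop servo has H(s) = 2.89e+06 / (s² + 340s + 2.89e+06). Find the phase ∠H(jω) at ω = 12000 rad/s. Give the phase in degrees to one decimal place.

∠[(j12000)² + 340(j12000) + 2.89e+06] = ∠[-1.4111e+08 + j4.08e+06] = 178.34°
∠H(j12000) = −178.34° = -178.34°

-178.3°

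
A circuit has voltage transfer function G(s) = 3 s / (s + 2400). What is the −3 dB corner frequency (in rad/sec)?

For a single-pole high-pass, the −3 dB point is at the pole: ω = 2400 rad/sec.

2400 rad/sec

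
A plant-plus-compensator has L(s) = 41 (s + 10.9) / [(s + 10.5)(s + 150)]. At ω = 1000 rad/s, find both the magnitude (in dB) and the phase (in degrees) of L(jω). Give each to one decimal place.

|j1000 + 10.9| = √(1000² + 10.9²) = 1000
|j1000 + 10.5| = √(1000² + 10.5²) = 1000
|j1000 + 150| = √(1000² + 150²) = 1011
|L(j1000)| = 41 × 1000 / (1000 × 1011) = 0.040547
20 log₁₀(0.040547) = -27.84 dB
∠(j1000 + 10.9) = arctan(1000/10.9) = 89.38°
∠(j1000 + 10.5) = arctan(1000/10.5) = 89.40°
∠(j1000 + 150) = arctan(1000/150) = 81.47°
∠L(j1000) = 89.38° − (89.40° + 81.47°) = -81.49°

|L| = -27.8 dB, ∠L = -81.5 deg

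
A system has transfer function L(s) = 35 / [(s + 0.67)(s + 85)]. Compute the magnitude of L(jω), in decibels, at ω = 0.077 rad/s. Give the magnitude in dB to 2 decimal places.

|j0.077 + 0.67| = √(0.077² + 0.67²) = 0.6744
|j0.077 + 85| = √(0.077² + 85²) = 85
|L(j0.077)| = 35 / (0.6744 × 85) = 0.61056
20 log₁₀(0.61056) = -4.286 dB

-4.29 dB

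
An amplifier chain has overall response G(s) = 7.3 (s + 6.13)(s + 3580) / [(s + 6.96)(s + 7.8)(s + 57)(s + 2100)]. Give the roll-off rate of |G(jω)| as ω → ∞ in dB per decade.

-40 dB/decade

With 2 zeros and 4 poles, the high-frequency asymptotic slope is 20 × (2 − 4) = -40 dB/decade.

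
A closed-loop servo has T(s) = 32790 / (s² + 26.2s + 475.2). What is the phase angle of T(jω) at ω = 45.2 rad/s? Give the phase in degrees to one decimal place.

∠[(j45.2)² + 26.2(j45.2) + 475.2] = ∠[-1567.8 + j1184.2] = 142.94°
∠T(j45.2) = −142.94° = -142.94°

-142.9°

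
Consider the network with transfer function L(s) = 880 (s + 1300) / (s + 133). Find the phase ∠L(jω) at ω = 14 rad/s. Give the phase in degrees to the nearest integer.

∠(j14 + 1300) = arctan(14/1300) = 0.62°
∠(j14 + 133) = arctan(14/133) = 6.01°
∠L(j14) = 0.62° − 6.01° = -5.39°

-5 deg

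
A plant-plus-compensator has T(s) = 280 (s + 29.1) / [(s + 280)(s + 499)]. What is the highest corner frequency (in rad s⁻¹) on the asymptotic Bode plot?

499 rad s⁻¹

Break frequencies occur at each pole and zero magnitude: 29.1 rad s⁻¹, 280 rad s⁻¹, 499 rad s⁻¹.
The highest is 499 rad s⁻¹.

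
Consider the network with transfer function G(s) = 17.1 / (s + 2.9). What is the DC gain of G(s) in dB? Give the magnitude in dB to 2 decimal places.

15.41 dB

G(0) = 17.1 / 2.9 = 5.8966
20 log₁₀(5.8966) = 15.412 dB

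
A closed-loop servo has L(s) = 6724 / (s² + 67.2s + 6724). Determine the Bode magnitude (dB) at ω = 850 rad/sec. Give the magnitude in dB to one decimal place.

|(j850)² + 67.2(j850) + 6724| = |-7.1578e+05 + j57120| = 7.181e+05
|L(j850)| = 6724 / 7.181e+05 = 0.0093642
20 log₁₀(0.0093642) = -40.57 dB

-40.6 dB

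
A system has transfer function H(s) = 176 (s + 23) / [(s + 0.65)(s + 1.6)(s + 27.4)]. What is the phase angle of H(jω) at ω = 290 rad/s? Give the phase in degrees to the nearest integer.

∠(j290 + 23) = arctan(290/23) = 85.47°
∠(j290 + 0.65) = arctan(290/0.65) = 89.87°
∠(j290 + 1.6) = arctan(290/1.6) = 89.68°
∠(j290 + 27.4) = arctan(290/27.4) = 84.60°
∠H(j290) = 85.47° − (89.87° + 89.68° + 84.60°) = -178.69°

-179 deg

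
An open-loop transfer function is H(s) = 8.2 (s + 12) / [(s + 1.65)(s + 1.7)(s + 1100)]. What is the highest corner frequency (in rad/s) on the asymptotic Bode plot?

Break frequencies occur at each pole and zero magnitude: 1.65 rad/s, 1.7 rad/s, 12 rad/s, 1100 rad/s.
The highest is 1100 rad/s.

1100 rad/s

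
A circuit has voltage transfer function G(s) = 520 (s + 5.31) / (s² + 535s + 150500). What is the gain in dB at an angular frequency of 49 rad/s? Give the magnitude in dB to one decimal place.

|j49 + 5.31| = √(49² + 5.31²) = 49.29
|(j49)² + 535(j49) + 150500| = |1.481e+05 + j26215| = 1.504e+05
|G(j49)| = 520 × 49.29 / 1.504e+05 = 0.17041
20 log₁₀(0.17041) = -15.37 dB

-15.4 dB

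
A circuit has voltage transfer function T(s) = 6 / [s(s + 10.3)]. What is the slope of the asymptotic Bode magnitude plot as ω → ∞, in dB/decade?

-40 dB/decade

With 0 zeros and 2 poles, the high-frequency asymptotic slope is 20 × (0 − 2) = -40 dB/decade.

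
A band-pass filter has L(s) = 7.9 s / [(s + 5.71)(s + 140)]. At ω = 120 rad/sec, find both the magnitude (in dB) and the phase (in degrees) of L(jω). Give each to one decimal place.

|j120| = 120
|j120 + 5.71| = √(120² + 5.71²) = 120.1
|j120 + 140| = √(120² + 140²) = 184.4
|L(j120)| = 7.9 × 120 / (120.1 × 184.4) = 0.042795
20 log₁₀(0.042795) = -27.37 dB
∠(j120) = 90.00°
∠(j120 + 5.71) = arctan(120/5.71) = 87.28°
∠(j120 + 140) = arctan(120/140) = 40.60°
∠L(j120) = 90.00° − (87.28° + 40.60°) = -37.88°

|L| = -27.4 dB, ∠L = -37.9 deg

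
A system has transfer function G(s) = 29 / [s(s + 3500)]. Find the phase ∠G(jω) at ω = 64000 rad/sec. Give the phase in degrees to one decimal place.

-176.9°

∠(j64000 + 3500) = arctan(64000/3500) = 86.87°
∠(j64000) = 90.00°
∠G(j64000) = − (86.87° + 90.00°) = -176.87°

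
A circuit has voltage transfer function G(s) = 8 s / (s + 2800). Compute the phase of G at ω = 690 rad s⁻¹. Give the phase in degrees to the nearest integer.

76 deg

∠(j690) = 90.00°
∠(j690 + 2800) = arctan(690/2800) = 13.84°
∠G(j690) = 90.00° − 13.84° = 76.16°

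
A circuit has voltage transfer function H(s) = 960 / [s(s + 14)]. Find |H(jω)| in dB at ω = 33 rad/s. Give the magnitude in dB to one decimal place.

|j33 + 14| = √(33² + 14²) = 35.85
|j33| = 33
|H(j33)| = 960 / (35.85 × 33) = 0.81153
20 log₁₀(0.81153) = -1.81 dB

-1.8 dB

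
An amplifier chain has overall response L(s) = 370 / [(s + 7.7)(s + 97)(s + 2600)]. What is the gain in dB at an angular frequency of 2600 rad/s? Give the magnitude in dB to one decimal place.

-156.6 dB

|j2600 + 7.7| = √(2600² + 7.7²) = 2600
|j2600 + 97| = √(2600² + 97²) = 2602
|j2600 + 2600| = √(2600² + 2600²) = 3677
|L(j2600)| = 370 / (2600 × 2602 × 3677) = 1.4875e-08
20 log₁₀(1.4875e-08) = -156.55 dB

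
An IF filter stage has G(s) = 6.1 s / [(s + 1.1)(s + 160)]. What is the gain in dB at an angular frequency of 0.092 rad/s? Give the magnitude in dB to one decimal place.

-50.0 dB

|j0.092| = 0.092
|j0.092 + 1.1| = √(0.092² + 1.1²) = 1.104
|j0.092 + 160| = √(0.092² + 160²) = 160
|G(j0.092)| = 6.1 × 0.092 / (1.104 × 160) = 0.0031775
20 log₁₀(0.0031775) = -49.96 dB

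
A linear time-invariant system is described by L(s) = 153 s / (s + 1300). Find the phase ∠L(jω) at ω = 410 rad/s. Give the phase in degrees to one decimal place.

72.5 deg

∠(j410) = 90.00°
∠(j410 + 1300) = arctan(410/1300) = 17.50°
∠L(j410) = 90.00° − 17.50° = 72.50°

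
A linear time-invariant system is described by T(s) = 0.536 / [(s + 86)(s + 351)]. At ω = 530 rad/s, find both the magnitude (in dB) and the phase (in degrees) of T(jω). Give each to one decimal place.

|j530 + 86| = √(530² + 86²) = 536.9
|j530 + 351| = √(530² + 351²) = 635.7
|T(j530)| = 0.536 / (536.9 × 635.7) = 1.5704e-06
20 log₁₀(1.5704e-06) = -116.08 dB
∠(j530 + 86) = arctan(530/86) = 80.78°
∠(j530 + 351) = arctan(530/351) = 56.48°
∠T(j530) = − (80.78° + 56.48°) = -137.27°

|T| = -116.1 dB, ∠T = -137.3 deg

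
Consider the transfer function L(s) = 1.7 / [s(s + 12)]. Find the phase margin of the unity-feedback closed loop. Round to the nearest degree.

Gain crossover: |L(jω)| = 1 at ω ≈ 0.142 rad/sec.
∠L(j0.142) = −90° − arctan(0.142/12) ≈ -90.68°
PM = 180° + (-90.68°) = 89.32°

89°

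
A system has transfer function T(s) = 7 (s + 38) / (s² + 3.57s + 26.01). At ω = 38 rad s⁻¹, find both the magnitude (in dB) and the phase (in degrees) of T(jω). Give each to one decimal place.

|T| = -11.6 dB, ∠T = -129.5°

|j38 + 38| = √(38² + 38²) = 53.74
|(j38)² + 3.57(j38) + 26.01| = |-1418 + j135.66| = 1424
|T(j38)| = 7 × 53.74 / 1424 = 0.26409
20 log₁₀(0.26409) = -11.57 dB
∠(j38 + 38) = arctan(38/38) = 45.00°
∠[(j38)² + 3.57(j38) + 26.01] = ∠[-1418 + j135.66] = 174.54°
∠T(j38) = 45.00° − 174.54° = -129.54°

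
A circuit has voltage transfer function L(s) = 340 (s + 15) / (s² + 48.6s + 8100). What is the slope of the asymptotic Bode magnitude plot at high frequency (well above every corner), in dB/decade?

With 1 zero and 2 poles, the high-frequency asymptotic slope is 20 × (1 − 2) = -20 dB/decade.

-20 dB/decade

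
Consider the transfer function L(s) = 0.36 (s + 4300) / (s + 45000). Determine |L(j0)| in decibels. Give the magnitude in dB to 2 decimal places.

L(0) = 0.36 × 4300 / 45000 = 0.0344
20 log₁₀(0.0344) = -29.269 dB

-29.27 dB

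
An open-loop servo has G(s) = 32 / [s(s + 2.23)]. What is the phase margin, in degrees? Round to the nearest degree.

22°

Gain crossover: |G(jω)| = 1 at ω ≈ 5.44 rad s⁻¹.
∠G(j5.44) = −90° − arctan(5.44/2.23) ≈ -157.72°
PM = 180° + (-157.72°) = 22.28°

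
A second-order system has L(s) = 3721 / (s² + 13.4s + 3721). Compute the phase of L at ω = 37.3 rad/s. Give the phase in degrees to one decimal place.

-12.1°

∠[(j37.3)² + 13.4(j37.3) + 3721] = ∠[2329.7 + j499.82] = 12.11°
∠L(j37.3) = −12.11° = -12.11°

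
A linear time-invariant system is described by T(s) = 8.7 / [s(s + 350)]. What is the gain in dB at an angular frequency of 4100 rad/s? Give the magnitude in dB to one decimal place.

|j4100 + 350| = √(4100² + 350²) = 4115
|j4100| = 4100
|T(j4100)| = 8.7 / (4115 × 4100) = 5.1567e-07
20 log₁₀(5.1567e-07) = -125.75 dB

-125.8 dB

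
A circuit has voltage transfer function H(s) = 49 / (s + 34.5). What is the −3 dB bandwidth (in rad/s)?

For a single-pole low-pass, the −3 dB point is at the pole: ω = 34.5 rad/s.

34.5 rad/s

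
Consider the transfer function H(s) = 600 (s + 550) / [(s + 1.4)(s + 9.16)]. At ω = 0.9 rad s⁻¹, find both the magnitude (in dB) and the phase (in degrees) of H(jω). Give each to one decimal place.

|H| = 86.7 dB, ∠H = -38.3 deg

|j0.9 + 550| = √(0.9² + 550²) = 550
|j0.9 + 1.4| = √(0.9² + 1.4²) = 1.664
|j0.9 + 9.16| = √(0.9² + 9.16²) = 9.204
|H(j0.9)| = 600 × 550 / (1.664 × 9.204) = 21542
20 log₁₀(21542) = 86.67 dB
∠(j0.9 + 550) = arctan(0.9/550) = 0.09°
∠(j0.9 + 1.4) = arctan(0.9/1.4) = 32.74°
∠(j0.9 + 9.16) = arctan(0.9/9.16) = 5.61°
∠H(j0.9) = 0.09° − (32.74° + 5.61°) = -38.25°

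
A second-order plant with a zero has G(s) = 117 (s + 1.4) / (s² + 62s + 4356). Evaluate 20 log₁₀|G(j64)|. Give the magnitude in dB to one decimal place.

5.5 dB

|j64 + 1.4| = √(64² + 1.4²) = 64.02
|(j64)² + 62(j64) + 4356| = |260 + j3968| = 3977
|G(j64)| = 117 × 64.02 / 3977 = 1.8835
20 log₁₀(1.8835) = 5.50 dB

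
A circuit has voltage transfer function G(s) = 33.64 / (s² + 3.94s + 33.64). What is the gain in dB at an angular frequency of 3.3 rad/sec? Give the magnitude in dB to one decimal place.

|(j3.3)² + 3.94(j3.3) + 33.64| = |22.75 + j13.002| = 26.2
|G(j3.3)| = 33.64 / 26.2 = 1.2838
20 log₁₀(1.2838) = 2.17 dB

2.2 dB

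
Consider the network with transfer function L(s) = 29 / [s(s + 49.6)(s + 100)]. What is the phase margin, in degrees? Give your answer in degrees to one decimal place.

90.0°

Gain crossover: |L(jω)| = 1 at ω ≈ 0.00585 rad/sec.
∠L(j0.00585) = −90° − arctan(0.00585/49.6) − arctan(0.00585/100) ≈ -90.01°
PM = 180° + (-90.01°) = 89.99°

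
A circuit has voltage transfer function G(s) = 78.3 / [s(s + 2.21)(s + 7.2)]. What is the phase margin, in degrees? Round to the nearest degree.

17°

Gain crossover: |G(jω)| = 1 at ω ≈ 2.82 rad/s.
∠G(j2.82) = −90° − arctan(2.82/2.21) − arctan(2.82/7.2) ≈ -163.36°
PM = 180° + (-163.36°) = 16.64°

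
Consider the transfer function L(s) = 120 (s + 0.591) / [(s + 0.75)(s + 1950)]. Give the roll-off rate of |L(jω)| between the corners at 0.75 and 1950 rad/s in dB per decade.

In this band the factors already past their corner are: zero at 0.591, pole at 0.75; net slope = 0 dB/decade.

0 dB/decade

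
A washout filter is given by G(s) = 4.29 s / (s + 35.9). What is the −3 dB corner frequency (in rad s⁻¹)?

For a single-pole high-pass, the −3 dB point is at the pole: ω = 35.9 rad s⁻¹.

35.9 rad s⁻¹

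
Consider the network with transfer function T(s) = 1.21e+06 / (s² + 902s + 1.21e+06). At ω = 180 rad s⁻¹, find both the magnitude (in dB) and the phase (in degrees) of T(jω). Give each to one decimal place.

|T| = 0.2 dB, ∠T = -7.9°

|(j180)² + 902(j180) + 1.21e+06| = |1.1776e+06 + j1.6236e+05| = 1.189e+06
|T(j180)| = 1.21e+06 / 1.189e+06 = 1.0179
20 log₁₀(1.0179) = 0.15 dB
∠[(j180)² + 902(j180) + 1.21e+06] = ∠[1.1776e+06 + j1.6236e+05] = 7.85°
∠T(j180) = −7.85° = -7.85°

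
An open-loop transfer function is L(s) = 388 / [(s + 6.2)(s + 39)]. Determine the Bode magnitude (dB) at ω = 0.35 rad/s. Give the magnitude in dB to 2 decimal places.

4.09 dB

|j0.35 + 6.2| = √(0.35² + 6.2²) = 6.21
|j0.35 + 39| = √(0.35² + 39²) = 39
|L(j0.35)| = 388 / (6.21 × 39) = 1.602
20 log₁₀(1.602) = 4.093 dB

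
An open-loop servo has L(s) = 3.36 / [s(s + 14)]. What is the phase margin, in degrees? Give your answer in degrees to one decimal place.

89.0°

Gain crossover: |L(jω)| = 1 at ω ≈ 0.24 rad/s.
∠L(j0.24) = −90° − arctan(0.24/14) ≈ -90.98°
PM = 180° + (-90.98°) = 89.02°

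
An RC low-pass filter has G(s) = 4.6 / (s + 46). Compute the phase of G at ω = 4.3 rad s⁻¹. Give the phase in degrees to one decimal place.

∠(j4.3 + 46) = arctan(4.3/46) = 5.34°
∠G(j4.3) = −5.34° = -5.34°

-5.3 deg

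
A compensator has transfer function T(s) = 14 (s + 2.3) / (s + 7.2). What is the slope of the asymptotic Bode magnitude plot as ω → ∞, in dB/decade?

With 1 zero and 1 pole, the high-frequency asymptotic slope is 20 × (1 − 1) = 0 dB/decade.

0 dB/decade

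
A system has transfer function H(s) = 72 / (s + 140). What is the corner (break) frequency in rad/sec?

140 rad/sec

The single real pole at s = −140 gives a corner at ω = 140 rad/sec.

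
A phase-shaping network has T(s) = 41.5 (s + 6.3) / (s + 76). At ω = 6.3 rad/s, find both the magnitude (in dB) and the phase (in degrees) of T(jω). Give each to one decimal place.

|T| = 13.7 dB, ∠T = 40.3°

|j6.3 + 6.3| = √(6.3² + 6.3²) = 8.91
|j6.3 + 76| = √(6.3² + 76²) = 76.26
|T(j6.3)| = 41.5 × 8.91 / 76.26 = 4.8485
20 log₁₀(4.8485) = 13.71 dB
∠(j6.3 + 6.3) = arctan(6.3/6.3) = 45.00°
∠(j6.3 + 76) = arctan(6.3/76) = 4.74°
∠T(j6.3) = 45.00° − 4.74° = 40.26°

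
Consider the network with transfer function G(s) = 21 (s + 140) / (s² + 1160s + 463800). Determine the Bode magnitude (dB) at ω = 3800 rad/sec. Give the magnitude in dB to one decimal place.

|j3800 + 140| = √(3800² + 140²) = 3803
|(j3800)² + 1160(j3800) + 463800| = |-1.3976e+07 + j4.408e+06| = 1.465e+07
|G(j3800)| = 21 × 3803 / 1.465e+07 = 0.005449
20 log₁₀(0.005449) = -45.27 dB

-45.3 dB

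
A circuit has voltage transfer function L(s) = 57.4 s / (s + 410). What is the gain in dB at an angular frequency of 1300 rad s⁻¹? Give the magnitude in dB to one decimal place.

|j1300| = 1300
|j1300 + 410| = √(1300² + 410²) = 1363
|L(j1300)| = 57.4 × 1300 / 1363 = 54.742
20 log₁₀(54.742) = 34.77 dB

34.8 dB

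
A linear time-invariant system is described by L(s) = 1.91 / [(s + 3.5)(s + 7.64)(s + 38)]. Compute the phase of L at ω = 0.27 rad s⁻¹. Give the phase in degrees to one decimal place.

∠(j0.27 + 3.5) = arctan(0.27/3.5) = 4.41°
∠(j0.27 + 7.64) = arctan(0.27/7.64) = 2.02°
∠(j0.27 + 38) = arctan(0.27/38) = 0.41°
∠L(j0.27) = − (4.41° + 2.02° + 0.41°) = -6.84°

-6.8°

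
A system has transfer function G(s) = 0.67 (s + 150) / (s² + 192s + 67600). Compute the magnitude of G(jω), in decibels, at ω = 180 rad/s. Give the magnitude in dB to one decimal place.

|j180 + 150| = √(180² + 150²) = 234.3
|(j180)² + 192(j180) + 67600| = |35200 + j34560| = 4.933e+04
|G(j180)| = 0.67 × 234.3 / 4.933e+04 = 0.0031824
20 log₁₀(0.0031824) = -49.94 dB

-49.9 dB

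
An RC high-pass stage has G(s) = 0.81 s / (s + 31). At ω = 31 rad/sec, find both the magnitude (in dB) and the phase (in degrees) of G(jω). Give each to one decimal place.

|G| = -4.8 dB, ∠G = 45.0°

|j31| = 31
|j31 + 31| = √(31² + 31²) = 43.84
|G(j31)| = 0.81 × 31 / 43.84 = 0.57276
20 log₁₀(0.57276) = -4.84 dB
∠(j31) = 90.00°
∠(j31 + 31) = arctan(31/31) = 45.00°
∠G(j31) = 90.00° − 45.00° = 45.00°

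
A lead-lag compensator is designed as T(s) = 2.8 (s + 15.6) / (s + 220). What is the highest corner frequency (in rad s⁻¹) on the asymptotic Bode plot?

220 rad s⁻¹

Break frequencies occur at each pole and zero magnitude: 15.6 rad s⁻¹, 220 rad s⁻¹.
The highest is 220 rad s⁻¹.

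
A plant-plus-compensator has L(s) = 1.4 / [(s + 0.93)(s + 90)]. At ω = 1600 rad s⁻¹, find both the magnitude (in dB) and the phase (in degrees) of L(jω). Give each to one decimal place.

|L| = -125.3 dB, ∠L = -176.7°

|j1600 + 0.93| = √(1600² + 0.93²) = 1600
|j1600 + 90| = √(1600² + 90²) = 1603
|L(j1600)| = 1.4 / (1600 × 1603) = 5.4601e-07
20 log₁₀(5.4601e-07) = -125.26 dB
∠(j1600 + 0.93) = arctan(1600/0.93) = 89.97°
∠(j1600 + 90) = arctan(1600/90) = 86.78°
∠L(j1600) = − (89.97° + 86.78°) = -176.75°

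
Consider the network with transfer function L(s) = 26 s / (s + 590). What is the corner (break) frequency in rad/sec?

590 rad/sec

The single real pole at s = −590 gives a corner at ω = 590 rad/sec.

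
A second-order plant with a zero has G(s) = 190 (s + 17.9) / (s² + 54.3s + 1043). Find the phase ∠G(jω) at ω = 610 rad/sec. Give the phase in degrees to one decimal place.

-86.6°

∠(j610 + 17.9) = arctan(610/17.9) = 88.32°
∠[(j610)² + 54.3(j610) + 1043] = ∠[-3.7106e+05 + j33123] = 174.90°
∠G(j610) = 88.32° − 174.90° = -86.58°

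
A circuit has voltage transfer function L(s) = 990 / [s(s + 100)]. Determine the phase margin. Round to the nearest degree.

84°

Gain crossover: |L(jω)| = 1 at ω ≈ 9.85 rad s⁻¹.
∠L(j9.85) = −90° − arctan(9.85/100) ≈ -95.63°
PM = 180° + (-95.63°) = 84.37°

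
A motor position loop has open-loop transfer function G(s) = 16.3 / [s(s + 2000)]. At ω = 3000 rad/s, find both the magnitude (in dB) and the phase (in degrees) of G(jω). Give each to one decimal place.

|G| = -116.4 dB, ∠G = -146.3°

|j3000 + 2000| = √(3000² + 2000²) = 3606
|j3000| = 3000
|G(j3000)| = 16.3 / (3606 × 3000) = 1.5069e-06
20 log₁₀(1.5069e-06) = -116.44 dB
∠(j3000 + 2000) = arctan(3000/2000) = 56.31°
∠(j3000) = 90.00°
∠G(j3000) = − (56.31° + 90.00°) = -146.31°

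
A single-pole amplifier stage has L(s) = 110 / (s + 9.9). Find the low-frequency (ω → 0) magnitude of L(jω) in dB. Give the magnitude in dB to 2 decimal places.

20.92 dB

L(0) = 110 / 9.9 = 11.111
20 log₁₀(11.111) = 20.915 dB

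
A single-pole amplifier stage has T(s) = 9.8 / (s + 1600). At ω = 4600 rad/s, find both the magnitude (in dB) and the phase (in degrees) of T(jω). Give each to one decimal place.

|j4600 + 1600| = √(4600² + 1600²) = 4870
|T(j4600)| = 9.8 / 4870 = 0.0020122
20 log₁₀(0.0020122) = -53.93 dB
∠(j4600 + 1600) = arctan(4600/1600) = 70.82°
∠T(j4600) = −70.82° = -70.82°

|T| = -53.9 dB, ∠T = -70.8°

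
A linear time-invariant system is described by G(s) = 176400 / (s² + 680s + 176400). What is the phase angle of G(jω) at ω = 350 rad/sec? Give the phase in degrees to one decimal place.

∠[(j350)² + 680(j350) + 176400] = ∠[53900 + j2.38e+05] = 77.24°
∠G(j350) = −77.24° = -77.24°

-77.2°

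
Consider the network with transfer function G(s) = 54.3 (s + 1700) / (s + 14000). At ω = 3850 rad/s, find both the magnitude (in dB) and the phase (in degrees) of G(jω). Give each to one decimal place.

|G| = 23.9 dB, ∠G = 50.8°

|j3850 + 1700| = √(3850² + 1700²) = 4209
|j3850 + 14000| = √(3850² + 14000²) = 1.452e+04
|G(j3850)| = 54.3 × 4209 / 1.452e+04 = 15.739
20 log₁₀(15.739) = 23.94 dB
∠(j3850 + 1700) = arctan(3850/1700) = 66.18°
∠(j3850 + 14000) = arctan(3850/14000) = 15.38°
∠G(j3850) = 66.18° − 15.38° = 50.80°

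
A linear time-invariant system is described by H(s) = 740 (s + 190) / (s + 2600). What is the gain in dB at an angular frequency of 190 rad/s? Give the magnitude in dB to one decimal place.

37.6 dB

|j190 + 190| = √(190² + 190²) = 268.7
|j190 + 2600| = √(190² + 2600²) = 2607
|H(j190)| = 740 × 268.7 / 2607 = 76.273
20 log₁₀(76.273) = 37.65 dB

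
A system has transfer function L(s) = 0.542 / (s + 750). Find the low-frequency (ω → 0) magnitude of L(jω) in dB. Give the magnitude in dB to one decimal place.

-62.8 dB

L(0) = 0.542 / 750 = 0.00072267
20 log₁₀(0.00072267) = -62.82 dB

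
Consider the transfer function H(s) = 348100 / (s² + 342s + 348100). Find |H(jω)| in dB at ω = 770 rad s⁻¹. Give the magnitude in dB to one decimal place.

|(j770)² + 342(j770) + 348100| = |-2.448e+05 + j2.6334e+05| = 3.595e+05
|H(j770)| = 348100 / 3.595e+05 = 0.96816
20 log₁₀(0.96816) = -0.28 dB

-0.3 dB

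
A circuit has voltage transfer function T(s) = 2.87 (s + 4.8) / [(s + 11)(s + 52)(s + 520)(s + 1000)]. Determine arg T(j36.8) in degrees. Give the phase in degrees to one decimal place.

-32.2°

∠(j36.8 + 4.8) = arctan(36.8/4.8) = 82.57°
∠(j36.8 + 11) = arctan(36.8/11) = 73.36°
∠(j36.8 + 52) = arctan(36.8/52) = 35.29°
∠(j36.8 + 520) = arctan(36.8/520) = 4.05°
∠(j36.8 + 1000) = arctan(36.8/1000) = 2.11°
∠T(j36.8) = 82.57° − (73.36° + 35.29° + 4.05° + 2.11°) = -32.23°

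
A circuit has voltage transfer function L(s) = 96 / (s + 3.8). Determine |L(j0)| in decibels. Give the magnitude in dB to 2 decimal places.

L(0) = 96 / 3.8 = 25.263
20 log₁₀(25.263) = 28.050 dB

28.05 dB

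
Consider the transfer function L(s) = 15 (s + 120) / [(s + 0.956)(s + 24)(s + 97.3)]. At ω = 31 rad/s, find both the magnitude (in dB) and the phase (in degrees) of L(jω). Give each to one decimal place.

|L| = -36.5 dB, ∠L = -143.7 deg

|j31 + 120| = √(31² + 120²) = 123.9
|j31 + 0.956| = √(31² + 0.956²) = 31.01
|j31 + 24| = √(31² + 24²) = 39.2
|j31 + 97.3| = √(31² + 97.3²) = 102.1
|L(j31)| = 15 × 123.9 / (31.01 × 39.2 × 102.1) = 0.014972
20 log₁₀(0.014972) = -36.49 dB
∠(j31 + 120) = arctan(31/120) = 14.48°
∠(j31 + 0.956) = arctan(31/0.956) = 88.23°
∠(j31 + 24) = arctan(31/24) = 52.25°
∠(j31 + 97.3) = arctan(31/97.3) = 17.67°
∠L(j31) = 14.48° − (88.23° + 52.25° + 17.67°) = -143.67°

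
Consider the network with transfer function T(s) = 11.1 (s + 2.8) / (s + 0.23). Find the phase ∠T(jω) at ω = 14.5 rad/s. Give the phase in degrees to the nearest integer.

-10 deg

∠(j14.5 + 2.8) = arctan(14.5/2.8) = 79.07°
∠(j14.5 + 0.23) = arctan(14.5/0.23) = 89.09°
∠T(j14.5) = 79.07° − 89.09° = -10.02°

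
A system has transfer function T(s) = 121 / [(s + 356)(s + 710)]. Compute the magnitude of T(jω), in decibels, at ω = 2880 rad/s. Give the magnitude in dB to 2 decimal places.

|j2880 + 356| = √(2880² + 356²) = 2902
|j2880 + 710| = √(2880² + 710²) = 2966
|T(j2880)| = 121 / (2902 × 2966) = 1.4057e-05
20 log₁₀(1.4057e-05) = -97.042 dB

-97.04 dB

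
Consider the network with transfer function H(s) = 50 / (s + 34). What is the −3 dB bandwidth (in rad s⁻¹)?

34 rad s⁻¹

For a single-pole low-pass, the −3 dB point is at the pole: ω = 34 rad s⁻¹.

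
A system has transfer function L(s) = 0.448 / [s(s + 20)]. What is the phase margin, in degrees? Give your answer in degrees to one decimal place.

Gain crossover: |L(jω)| = 1 at ω ≈ 0.0224 rad/s.
∠L(j0.0224) = −90° − arctan(0.0224/20) ≈ -90.06°
PM = 180° + (-90.06°) = 89.94°

89.9 deg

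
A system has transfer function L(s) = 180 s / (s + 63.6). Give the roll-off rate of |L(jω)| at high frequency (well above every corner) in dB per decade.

With 1 zero and 1 pole, the high-frequency asymptotic slope is 20 × (1 − 1) = 0 dB/decade.

0 dB/decade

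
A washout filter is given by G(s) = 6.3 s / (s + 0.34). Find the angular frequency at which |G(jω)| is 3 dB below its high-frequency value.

0.34 rad/s

For a single-pole high-pass, the −3 dB point is at the pole: ω = 0.34 rad/s.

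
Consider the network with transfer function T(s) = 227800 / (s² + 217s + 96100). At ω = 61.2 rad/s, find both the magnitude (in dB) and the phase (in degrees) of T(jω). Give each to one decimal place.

|T| = 7.8 dB, ∠T = -8.2°

|(j61.2)² + 217(j61.2) + 96100| = |92355 + j13280| = 9.33e+04
|T(j61.2)| = 227800 / 9.33e+04 = 2.4415
20 log₁₀(2.4415) = 7.75 dB
∠[(j61.2)² + 217(j61.2) + 96100] = ∠[92355 + j13280] = 8.18°
∠T(j61.2) = −8.18° = -8.18°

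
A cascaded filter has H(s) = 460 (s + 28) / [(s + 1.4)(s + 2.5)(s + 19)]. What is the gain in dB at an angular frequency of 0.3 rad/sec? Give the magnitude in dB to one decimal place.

|j0.3 + 28| = √(0.3² + 28²) = 28
|j0.3 + 1.4| = √(0.3² + 1.4²) = 1.432
|j0.3 + 2.5| = √(0.3² + 2.5²) = 2.518
|j0.3 + 19| = √(0.3² + 19²) = 19
|H(j0.3)| = 460 × 28 / (1.432 × 2.518 × 19) = 188.02
20 log₁₀(188.02) = 45.48 dB

45.5 dB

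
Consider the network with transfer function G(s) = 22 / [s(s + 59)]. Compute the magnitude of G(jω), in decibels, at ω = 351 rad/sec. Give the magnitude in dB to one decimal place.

-75.1 dB

|j351 + 59| = √(351² + 59²) = 355.9
|j351| = 351
|G(j351)| = 22 / (355.9 × 351) = 0.0001761
20 log₁₀(0.0001761) = -75.08 dB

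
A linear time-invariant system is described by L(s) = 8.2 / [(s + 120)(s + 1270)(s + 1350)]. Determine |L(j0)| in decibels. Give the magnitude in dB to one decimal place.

-148.0 dB

L(0) = 8.2 / (120 × 1270 × 1350) = 3.9856e-08
20 log₁₀(3.9856e-08) = -147.99 dB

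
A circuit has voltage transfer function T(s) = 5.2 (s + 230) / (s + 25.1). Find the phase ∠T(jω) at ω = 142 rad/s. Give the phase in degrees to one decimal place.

-48.3°

∠(j142 + 230) = arctan(142/230) = 31.69°
∠(j142 + 25.1) = arctan(142/25.1) = 79.98°
∠T(j142) = 31.69° − 79.98° = -48.29°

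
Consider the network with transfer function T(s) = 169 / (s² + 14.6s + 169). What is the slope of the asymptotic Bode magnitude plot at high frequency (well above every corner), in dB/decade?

With 0 zeros and 2 poles, the high-frequency asymptotic slope is 20 × (0 − 2) = -40 dB/decade.

-40 dB/decade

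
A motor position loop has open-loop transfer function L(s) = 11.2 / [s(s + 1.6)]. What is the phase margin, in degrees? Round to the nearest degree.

Gain crossover: |L(jω)| = 1 at ω ≈ 3.16 rad s⁻¹.
∠L(j3.16) = −90° − arctan(3.16/1.6) ≈ -153.15°
PM = 180° + (-153.15°) = 26.85°

27°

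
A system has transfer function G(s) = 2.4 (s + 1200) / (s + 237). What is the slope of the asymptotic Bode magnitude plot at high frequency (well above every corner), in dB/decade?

0 dB/decade

With 1 zero and 1 pole, the high-frequency asymptotic slope is 20 × (1 − 1) = 0 dB/decade.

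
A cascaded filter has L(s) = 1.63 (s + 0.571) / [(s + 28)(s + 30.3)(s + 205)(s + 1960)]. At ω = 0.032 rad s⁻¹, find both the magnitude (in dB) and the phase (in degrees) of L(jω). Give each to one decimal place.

|j0.032 + 0.571| = √(0.032² + 0.571²) = 0.5719
|j0.032 + 28| = √(0.032² + 28²) = 28
|j0.032 + 30.3| = √(0.032² + 30.3²) = 30.3
|j0.032 + 205| = √(0.032² + 205²) = 205
|j0.032 + 1960| = √(0.032² + 1960²) = 1960
|L(j0.032)| = 1.63 × 0.5719 / (28 × 30.3 × 205 × 1960) = 2.7346e-09
20 log₁₀(2.7346e-09) = -171.26 dB
∠(j0.032 + 0.571) = arctan(0.032/0.571) = 3.21°
∠(j0.032 + 28) = arctan(0.032/28) = 0.07°
∠(j0.032 + 30.3) = arctan(0.032/30.3) = 0.06°
∠(j0.032 + 205) = arctan(0.032/205) = 0.01°
∠(j0.032 + 1960) = arctan(0.032/1960) = 0.00°
∠L(j0.032) = 3.21° − (0.07° + 0.06° + 0.01° + 0.00°) = 3.07°

|L| = -171.3 dB, ∠L = 3.1 deg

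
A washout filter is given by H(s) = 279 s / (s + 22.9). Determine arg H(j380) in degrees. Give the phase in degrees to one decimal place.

∠(j380) = 90.00°
∠(j380 + 22.9) = arctan(380/22.9) = 86.55°
∠H(j380) = 90.00° − 86.55° = 3.45°

3.4°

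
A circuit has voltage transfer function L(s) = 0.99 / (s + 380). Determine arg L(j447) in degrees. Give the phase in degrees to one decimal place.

∠(j447 + 380) = arctan(447/380) = 49.63°
∠L(j447) = −49.63° = -49.63°

-49.6°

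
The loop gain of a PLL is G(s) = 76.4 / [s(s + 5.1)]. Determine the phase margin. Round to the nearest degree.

32°

Gain crossover: |G(jω)| = 1 at ω ≈ 8.03 rad/sec.
∠G(j8.03) = −90° − arctan(8.03/5.1) ≈ -147.58°
PM = 180° + (-147.58°) = 32.42°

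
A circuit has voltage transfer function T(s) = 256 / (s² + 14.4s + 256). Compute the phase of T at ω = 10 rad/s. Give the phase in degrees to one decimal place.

-42.7°

∠[(j10)² + 14.4(j10) + 256] = ∠[156 + j144] = 42.71°
∠T(j10) = −42.71° = -42.71°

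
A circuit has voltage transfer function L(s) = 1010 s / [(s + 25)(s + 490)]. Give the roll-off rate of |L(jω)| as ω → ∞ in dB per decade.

With 1 zero and 2 poles, the high-frequency asymptotic slope is 20 × (1 − 2) = -20 dB/decade.

-20 dB/decade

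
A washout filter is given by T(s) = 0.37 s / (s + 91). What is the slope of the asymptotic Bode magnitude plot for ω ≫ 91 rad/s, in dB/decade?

0 dB/decade

With 1 zero and 1 pole, the high-frequency asymptotic slope is 20 × (1 − 1) = 0 dB/decade.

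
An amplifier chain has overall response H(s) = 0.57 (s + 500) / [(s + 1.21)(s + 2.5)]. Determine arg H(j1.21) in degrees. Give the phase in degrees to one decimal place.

-70.7°

∠(j1.21 + 500) = arctan(1.21/500) = 0.14°
∠(j1.21 + 1.21) = arctan(1.21/1.21) = 45.00°
∠(j1.21 + 2.5) = arctan(1.21/2.5) = 25.83°
∠H(j1.21) = 0.14° − (45.00° + 25.83°) = -70.69°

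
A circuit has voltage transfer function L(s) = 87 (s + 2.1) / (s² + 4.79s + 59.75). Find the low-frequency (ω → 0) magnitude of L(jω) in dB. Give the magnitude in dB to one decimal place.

L(0) = 87 × 2.1 / 59.75 = 3.0577
20 log₁₀(3.0577) = 9.71 dB

9.7 dB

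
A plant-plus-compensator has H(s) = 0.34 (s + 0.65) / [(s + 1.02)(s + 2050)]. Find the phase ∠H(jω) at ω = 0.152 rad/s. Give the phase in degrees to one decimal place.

∠(j0.152 + 0.65) = arctan(0.152/0.65) = 13.16°
∠(j0.152 + 1.02) = arctan(0.152/1.02) = 8.48°
∠(j0.152 + 2050) = arctan(0.152/2050) = 0.00°
∠H(j0.152) = 13.16° − (8.48° + 0.00°) = 4.68°

4.7°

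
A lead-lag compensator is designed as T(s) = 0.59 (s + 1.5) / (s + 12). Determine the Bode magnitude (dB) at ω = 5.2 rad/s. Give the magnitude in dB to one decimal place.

-12.2 dB

|j5.2 + 1.5| = √(5.2² + 1.5²) = 5.412
|j5.2 + 12| = √(5.2² + 12²) = 13.08
|T(j5.2)| = 0.59 × 5.412 / 13.08 = 0.24415
20 log₁₀(0.24415) = -12.25 dB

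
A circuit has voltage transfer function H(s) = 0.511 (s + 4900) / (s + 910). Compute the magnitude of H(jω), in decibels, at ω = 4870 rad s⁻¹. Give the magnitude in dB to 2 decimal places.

-2.94 dB

|j4870 + 4900| = √(4870² + 4900²) = 6908
|j4870 + 910| = √(4870² + 910²) = 4954
|H(j4870)| = 0.511 × 6908 / 4954 = 0.71256
20 log₁₀(0.71256) = -2.944 dB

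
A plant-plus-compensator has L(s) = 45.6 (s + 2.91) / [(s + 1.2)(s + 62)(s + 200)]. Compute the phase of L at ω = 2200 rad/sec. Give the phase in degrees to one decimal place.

∠(j2200 + 2.91) = arctan(2200/2.91) = 89.92°
∠(j2200 + 1.2) = arctan(2200/1.2) = 89.97°
∠(j2200 + 62) = arctan(2200/62) = 88.39°
∠(j2200 + 200) = arctan(2200/200) = 84.81°
∠L(j2200) = 89.92° − (89.97° + 88.39° + 84.81°) = -173.24°

-173.2 deg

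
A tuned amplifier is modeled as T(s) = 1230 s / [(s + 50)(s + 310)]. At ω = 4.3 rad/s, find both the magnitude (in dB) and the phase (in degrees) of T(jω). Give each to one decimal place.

|j4.3| = 4.3
|j4.3 + 50| = √(4.3² + 50²) = 50.18
|j4.3 + 310| = √(4.3² + 310²) = 310
|T(j4.3)| = 1230 × 4.3 / (50.18 × 310) = 0.33994
20 log₁₀(0.33994) = -9.37 dB
∠(j4.3) = 90.00°
∠(j4.3 + 50) = arctan(4.3/50) = 4.92°
∠(j4.3 + 310) = arctan(4.3/310) = 0.79°
∠T(j4.3) = 90.00° − (4.92° + 0.79°) = 84.29°

|T| = -9.4 dB, ∠T = 84.3 deg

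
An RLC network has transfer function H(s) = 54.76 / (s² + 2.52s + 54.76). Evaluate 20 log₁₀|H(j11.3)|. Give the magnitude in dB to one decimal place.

-3.1 dB

|(j11.3)² + 2.52(j11.3) + 54.76| = |-72.93 + j28.476| = 78.29
|H(j11.3)| = 54.76 / 78.29 = 0.69943
20 log₁₀(0.69943) = -3.11 dB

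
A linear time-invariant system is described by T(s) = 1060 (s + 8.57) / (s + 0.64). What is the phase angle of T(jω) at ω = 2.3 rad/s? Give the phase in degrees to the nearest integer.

-59°

∠(j2.3 + 8.57) = arctan(2.3/8.57) = 15.02°
∠(j2.3 + 0.64) = arctan(2.3/0.64) = 74.45°
∠T(j2.3) = 15.02° − 74.45° = -59.43°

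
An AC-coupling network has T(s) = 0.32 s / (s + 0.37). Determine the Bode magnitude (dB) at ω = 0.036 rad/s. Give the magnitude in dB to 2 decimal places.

|j0.036| = 0.036
|j0.036 + 0.37| = √(0.036² + 0.37²) = 0.3717
|T(j0.036)| = 0.32 × 0.036 / 0.3717 = 0.030989
20 log₁₀(0.030989) = -30.176 dB

-30.18 dB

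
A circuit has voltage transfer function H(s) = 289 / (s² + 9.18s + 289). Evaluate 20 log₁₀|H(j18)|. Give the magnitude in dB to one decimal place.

4.7 dB

|(j18)² + 9.18(j18) + 289| = |-35 + j165.24| = 168.9
|H(j18)| = 289 / 168.9 = 1.711
20 log₁₀(1.711) = 4.67 dB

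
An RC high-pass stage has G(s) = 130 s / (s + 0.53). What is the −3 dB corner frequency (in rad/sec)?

For a single-pole high-pass, the −3 dB point is at the pole: ω = 0.53 rad/sec.

0.53 rad/sec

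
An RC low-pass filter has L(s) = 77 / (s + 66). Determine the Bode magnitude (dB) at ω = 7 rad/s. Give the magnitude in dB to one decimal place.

1.3 dB

|j7 + 66| = √(7² + 66²) = 66.37
|L(j7)| = 77 / 66.37 = 1.1602
20 log₁₀(1.1602) = 1.29 dB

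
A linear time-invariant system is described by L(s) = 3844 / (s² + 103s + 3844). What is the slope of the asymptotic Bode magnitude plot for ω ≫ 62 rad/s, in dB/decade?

With 0 zeros and 2 poles, the high-frequency asymptotic slope is 20 × (0 − 2) = -40 dB/decade.

-40 dB/decade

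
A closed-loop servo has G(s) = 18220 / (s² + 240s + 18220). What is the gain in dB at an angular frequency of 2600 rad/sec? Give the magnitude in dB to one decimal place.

|(j2600)² + 240(j2600) + 18220| = |-6.7418e+06 + j6.24e+05| = 6.771e+06
|G(j2600)| = 18220 / 6.771e+06 = 0.002691
20 log₁₀(0.002691) = -51.40 dB

-51.4 dB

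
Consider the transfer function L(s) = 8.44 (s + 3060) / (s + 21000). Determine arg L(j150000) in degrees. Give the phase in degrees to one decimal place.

6.8 deg

∠(j150000 + 3060) = arctan(150000/3060) = 88.83°
∠(j150000 + 21000) = arctan(150000/21000) = 82.03°
∠L(j150000) = 88.83° − 82.03° = 6.80°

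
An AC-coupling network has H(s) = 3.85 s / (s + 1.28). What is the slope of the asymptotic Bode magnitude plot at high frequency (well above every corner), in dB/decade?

0 dB/decade

With 1 zero and 1 pole, the high-frequency asymptotic slope is 20 × (1 − 1) = 0 dB/decade.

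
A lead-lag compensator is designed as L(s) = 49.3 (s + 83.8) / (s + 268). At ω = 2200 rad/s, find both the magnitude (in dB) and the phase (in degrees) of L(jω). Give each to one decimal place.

|j2200 + 83.8| = √(2200² + 83.8²) = 2202
|j2200 + 268| = √(2200² + 268²) = 2216
|L(j2200)| = 49.3 × 2202 / 2216 = 48.974
20 log₁₀(48.974) = 33.80 dB
∠(j2200 + 83.8) = arctan(2200/83.8) = 87.82°
∠(j2200 + 268) = arctan(2200/268) = 83.05°
∠L(j2200) = 87.82° − 83.05° = 4.76°

|L| = 33.8 dB, ∠L = 4.8°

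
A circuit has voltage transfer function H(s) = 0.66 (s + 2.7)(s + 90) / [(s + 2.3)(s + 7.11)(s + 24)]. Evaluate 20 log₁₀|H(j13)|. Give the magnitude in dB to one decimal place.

-16.5 dB

|j13 + 2.7| = √(13² + 2.7²) = 13.28
|j13 + 90| = √(13² + 90²) = 90.93
|j13 + 2.3| = √(13² + 2.3²) = 13.2
|j13 + 7.11| = √(13² + 7.11²) = 14.82
|j13 + 24| = √(13² + 24²) = 27.29
|H(j13)| = 0.66 × 13.28 × 90.93 / (13.2 × 14.82 × 27.29) = 0.14925
20 log₁₀(0.14925) = -16.52 dB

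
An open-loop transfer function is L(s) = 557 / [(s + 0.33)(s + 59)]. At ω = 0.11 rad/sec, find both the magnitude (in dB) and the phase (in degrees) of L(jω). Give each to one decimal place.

|j0.11 + 0.33| = √(0.11² + 0.33²) = 0.3479
|j0.11 + 59| = √(0.11² + 59²) = 59
|L(j0.11)| = 557 / (0.3479 × 59) = 27.14
20 log₁₀(27.14) = 28.67 dB
∠(j0.11 + 0.33) = arctan(0.11/0.33) = 18.43°
∠(j0.11 + 59) = arctan(0.11/59) = 0.11°
∠L(j0.11) = − (18.43° + 0.11°) = -18.54°

|L| = 28.7 dB, ∠L = -18.5°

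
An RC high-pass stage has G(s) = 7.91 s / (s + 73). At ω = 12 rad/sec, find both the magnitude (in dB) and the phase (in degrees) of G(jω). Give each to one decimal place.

|G| = 2.2 dB, ∠G = 80.7°

|j12| = 12
|j12 + 73| = √(12² + 73²) = 73.98
|G(j12)| = 7.91 × 12 / 73.98 = 1.2831
20 log₁₀(1.2831) = 2.16 dB
∠(j12) = 90.00°
∠(j12 + 73) = arctan(12/73) = 9.33°
∠G(j12) = 90.00° − 9.33° = 80.67°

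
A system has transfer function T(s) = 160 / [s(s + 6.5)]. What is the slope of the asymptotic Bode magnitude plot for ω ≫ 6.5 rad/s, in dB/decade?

-40 dB/decade

With 0 zeros and 2 poles, the high-frequency asymptotic slope is 20 × (0 − 2) = -40 dB/decade.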